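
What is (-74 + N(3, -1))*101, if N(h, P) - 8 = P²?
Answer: -6565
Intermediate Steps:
N(h, P) = 8 + P²
(-74 + N(3, -1))*101 = (-74 + (8 + (-1)²))*101 = (-74 + (8 + 1))*101 = (-74 + 9)*101 = -65*101 = -6565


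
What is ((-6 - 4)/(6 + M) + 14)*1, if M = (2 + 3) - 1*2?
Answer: 116/9 ≈ 12.889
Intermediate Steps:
M = 3 (M = 5 - 2 = 3)
((-6 - 4)/(6 + M) + 14)*1 = ((-6 - 4)/(6 + 3) + 14)*1 = (-10/9 + 14)*1 = (116/9)*1 = 116/9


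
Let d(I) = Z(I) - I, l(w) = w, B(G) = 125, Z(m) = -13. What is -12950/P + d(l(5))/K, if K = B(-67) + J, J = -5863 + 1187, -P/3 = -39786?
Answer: -9464501/90533043 ≈ -0.10454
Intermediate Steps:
P = 119358 (P = -3*(-39786) = 119358)
J = -4676
d(I) = -13 - I
K = -4551 (K = 125 - 4676 = -4551)
-12950/P + d(l(5))/K = -12950/119358 + (-13 - 1*5)/(-4551) = -12950*1/119358 + (-13 - 5)*(-1/4551) = -6475/59679 - 18*(-1/4551) = -6475/59679 + 6/1517 = -9464501/90533043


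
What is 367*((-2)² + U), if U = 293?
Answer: 108999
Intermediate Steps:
367*((-2)² + U) = 367*((-2)² + 293) = 367*(4 + 293) = 367*297 = 108999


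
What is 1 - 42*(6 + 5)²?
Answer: -5081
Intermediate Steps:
1 - 42*(6 + 5)² = 1 - 42*11² = 1 - 42*121 = 1 - 5082 = -5081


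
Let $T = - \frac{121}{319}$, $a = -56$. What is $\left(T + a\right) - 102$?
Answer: $- \frac{4593}{29} \approx -158.38$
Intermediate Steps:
$T = - \frac{11}{29}$ ($T = \left(-121\right) \frac{1}{319} = - \frac{11}{29} \approx -0.37931$)
$\left(T + a\right) - 102 = \left(- \frac{11}{29} - 56\right) - 102 = - \frac{1635}{29} - 102 = - \frac{4593}{29}$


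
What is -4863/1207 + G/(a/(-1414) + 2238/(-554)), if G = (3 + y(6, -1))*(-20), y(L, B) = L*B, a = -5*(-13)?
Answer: -36147438633/1931527097 ≈ -18.714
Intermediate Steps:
a = 65
y(L, B) = B*L
G = 60 (G = (3 - 1*6)*(-20) = (3 - 6)*(-20) = -3*(-20) = 60)
-4863/1207 + G/(a/(-1414) + 2238/(-554)) = -4863/1207 + 60/(65/(-1414) + 2238/(-554)) = -4863*1/1207 + 60/(65*(-1/1414) + 2238*(-1/554)) = -4863/1207 + 60/(-65/1414 - 1119/277) = -4863/1207 + 60/(-1600271/391678) = -4863/1207 + 60*(-391678/1600271) = -4863/1207 - 23500680/1600271 = -36147438633/1931527097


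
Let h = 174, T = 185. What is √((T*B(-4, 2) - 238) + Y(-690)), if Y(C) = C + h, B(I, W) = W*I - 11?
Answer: I*√4269 ≈ 65.338*I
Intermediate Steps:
B(I, W) = -11 + I*W (B(I, W) = I*W - 11 = -11 + I*W)
Y(C) = 174 + C (Y(C) = C + 174 = 174 + C)
√((T*B(-4, 2) - 238) + Y(-690)) = √((185*(-11 - 4*2) - 238) + (174 - 690)) = √((185*(-11 - 8) - 238) - 516) = √((185*(-19) - 238) - 516) = √((-3515 - 238) - 516) = √(-3753 - 516) = √(-4269) = I*√4269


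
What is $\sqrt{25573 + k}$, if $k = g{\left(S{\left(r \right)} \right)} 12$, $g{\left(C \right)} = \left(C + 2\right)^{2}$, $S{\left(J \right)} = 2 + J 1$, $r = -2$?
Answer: $\sqrt{25621} \approx 160.07$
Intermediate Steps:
$S{\left(J \right)} = 2 + J$
$g{\left(C \right)} = \left(2 + C\right)^{2}$
$k = 48$ ($k = \left(2 + \left(2 - 2\right)\right)^{2} \cdot 12 = \left(2 + 0\right)^{2} \cdot 12 = 2^{2} \cdot 12 = 4 \cdot 12 = 48$)
$\sqrt{25573 + k} = \sqrt{25573 + 48} = \sqrt{25621}$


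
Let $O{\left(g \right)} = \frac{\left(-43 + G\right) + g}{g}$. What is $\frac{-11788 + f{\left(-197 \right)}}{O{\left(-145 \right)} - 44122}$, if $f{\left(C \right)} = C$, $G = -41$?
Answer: $\frac{579275}{2132487} \approx 0.27164$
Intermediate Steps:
$O{\left(g \right)} = \frac{-84 + g}{g}$ ($O{\left(g \right)} = \frac{\left(-43 - 41\right) + g}{g} = \frac{-84 + g}{g}$)
$\frac{-11788 + f{\left(-197 \right)}}{O{\left(-145 \right)} - 44122} = \frac{-11788 - 197}{\frac{-84 - 145}{-145} - 44122} = - \frac{11985}{\left(- \frac{1}{145}\right) \left(-229\right) - 44122} = - \frac{11985}{\frac{229}{145} - 44122} = - \frac{11985}{- \frac{6397461}{145}} = \left(-11985\right) \left(- \frac{145}{6397461}\right) = \frac{579275}{2132487}$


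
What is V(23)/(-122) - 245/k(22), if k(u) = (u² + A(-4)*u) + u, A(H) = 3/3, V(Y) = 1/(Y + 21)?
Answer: -14951/32208 ≈ -0.46420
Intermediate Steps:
V(Y) = 1/(21 + Y)
A(H) = 1 (A(H) = 3*(⅓) = 1)
k(u) = u² + 2*u (k(u) = (u² + 1*u) + u = (u² + u) + u = (u + u²) + u = u² + 2*u)
V(23)/(-122) - 245/k(22) = 1/((21 + 23)*(-122)) - 245*1/(22*(2 + 22)) = -1/122/44 - 245/(22*24) = (1/44)*(-1/122) - 245/528 = -1/5368 - 245*1/528 = -1/5368 - 245/528 = -14951/32208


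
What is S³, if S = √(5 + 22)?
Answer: 81*√3 ≈ 140.30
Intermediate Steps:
S = 3*√3 (S = √27 = 3*√3 ≈ 5.1962)
S³ = (3*√3)³ = 81*√3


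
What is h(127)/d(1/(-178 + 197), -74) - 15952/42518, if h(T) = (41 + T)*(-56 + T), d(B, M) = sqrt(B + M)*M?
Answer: -7976/21259 + 5964*I*sqrt(26695)/51985 ≈ -0.37518 + 18.745*I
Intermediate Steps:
d(B, M) = M*sqrt(B + M)
h(T) = (-56 + T)*(41 + T)
h(127)/d(1/(-178 + 197), -74) - 15952/42518 = (-2296 + 127**2 - 15*127)/((-74*sqrt(1/(-178 + 197) - 74))) - 15952/42518 = (-2296 + 16129 - 1905)/((-74*sqrt(1/19 - 74))) - 15952*1/42518 = 11928/((-74*sqrt(1/19 - 74))) - 7976/21259 = 11928/((-74*I*sqrt(26695)/19)) - 7976/21259 = 11928*(I*sqrt(26695)/103970) - 7976/21259 = 5964*I*sqrt(26695)/51985 - 7976/21259 = -7976/21259 + 5964*I*sqrt(26695)/51985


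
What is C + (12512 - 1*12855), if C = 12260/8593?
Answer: -2935139/8593 ≈ -341.57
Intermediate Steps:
C = 12260/8593 (C = 12260*(1/8593) = 12260/8593 ≈ 1.4267)
C + (12512 - 1*12855) = 12260/8593 + (12512 - 1*12855) = 12260/8593 + (12512 - 12855) = 12260/8593 - 343 = -2935139/8593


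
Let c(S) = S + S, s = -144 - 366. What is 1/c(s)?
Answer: -1/1020 ≈ -0.00098039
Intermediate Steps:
s = -510
c(S) = 2*S
1/c(s) = 1/(2*(-510)) = 1/(-1020) = -1/1020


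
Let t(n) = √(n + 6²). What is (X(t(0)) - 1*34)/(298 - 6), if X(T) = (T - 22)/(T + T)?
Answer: -53/438 ≈ -0.12100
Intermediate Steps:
t(n) = √(36 + n) (t(n) = √(n + 36) = √(36 + n))
X(T) = (-22 + T)/(2*T) (X(T) = (-22 + T)/((2*T)) = (-22 + T)*(1/(2*T)) = (-22 + T)/(2*T))
(X(t(0)) - 1*34)/(298 - 6) = ((-22 + √(36 + 0))/(2*(√(36 + 0))) - 1*34)/(298 - 6) = ((-22 + √36)/(2*(√36)) - 34)/292 = ((½)*(-22 + 6)/6 - 34)*(1/292) = ((½)*(⅙)*(-16) - 34)*(1/292) = (-4/3 - 34)*(1/292) = -106/3*1/292 = -53/438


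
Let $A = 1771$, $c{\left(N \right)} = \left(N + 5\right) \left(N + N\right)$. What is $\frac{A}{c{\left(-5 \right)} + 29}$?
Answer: $\frac{1771}{29} \approx 61.069$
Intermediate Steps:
$c{\left(N \right)} = 2 N \left(5 + N\right)$ ($c{\left(N \right)} = \left(5 + N\right) 2 N = 2 N \left(5 + N\right)$)
$\frac{A}{c{\left(-5 \right)} + 29} = \frac{1771}{2 \left(-5\right) \left(5 - 5\right) + 29} = \frac{1771}{2 \left(-5\right) 0 + 29} = \frac{1771}{0 + 29} = \frac{1771}{29}$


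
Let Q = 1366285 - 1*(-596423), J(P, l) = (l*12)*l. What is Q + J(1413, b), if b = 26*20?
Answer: 5207508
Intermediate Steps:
b = 520
J(P, l) = 12*l**2 (J(P, l) = (12*l)*l = 12*l**2)
Q = 1962708 (Q = 1366285 + 596423 = 1962708)
Q + J(1413, b) = 1962708 + 12*520**2 = 1962708 + 12*270400 = 1962708 + 3244800 = 5207508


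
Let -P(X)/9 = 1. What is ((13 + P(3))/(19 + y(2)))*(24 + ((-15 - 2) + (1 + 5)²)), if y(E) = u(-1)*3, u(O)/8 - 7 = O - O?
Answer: 172/187 ≈ 0.91979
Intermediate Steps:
u(O) = 56 (u(O) = 56 + 8*(O - O) = 56 + 8*0 = 56 + 0 = 56)
P(X) = -9 (P(X) = -9*1 = -9)
y(E) = 168 (y(E) = 56*3 = 168)
((13 + P(3))/(19 + y(2)))*(24 + ((-15 - 2) + (1 + 5)²)) = ((13 - 9)/(19 + 168))*(24 + ((-15 - 2) + (1 + 5)²)) = (4/187)*(24 + (-17 + 6²)) = (4*(1/187))*(24 + (-17 + 36)) = 4*(24 + 19)/187 = (4/187)*43 = 172/187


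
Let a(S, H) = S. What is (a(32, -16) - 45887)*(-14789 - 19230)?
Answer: 1559941245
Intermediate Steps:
(a(32, -16) - 45887)*(-14789 - 19230) = (32 - 45887)*(-14789 - 19230) = -45855*(-34019) = 1559941245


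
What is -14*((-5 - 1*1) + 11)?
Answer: -70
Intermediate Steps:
-14*((-5 - 1*1) + 11) = -14*((-5 - 1) + 11) = -14*(-6 + 11) = -14*5 = -70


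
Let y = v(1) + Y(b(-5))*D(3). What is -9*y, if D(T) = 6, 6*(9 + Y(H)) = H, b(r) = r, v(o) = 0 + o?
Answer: 522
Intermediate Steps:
v(o) = o
Y(H) = -9 + H/6
y = -58 (y = 1 + (-9 + (⅙)*(-5))*6 = 1 + (-9 - ⅚)*6 = 1 - 59/6*6 = 1 - 59 = -58)
-9*y = -9*(-58) = 522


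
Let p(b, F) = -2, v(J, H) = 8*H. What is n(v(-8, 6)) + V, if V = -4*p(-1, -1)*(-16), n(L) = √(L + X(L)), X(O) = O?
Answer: -128 + 4*√6 ≈ -118.20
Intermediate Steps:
n(L) = √2*√L (n(L) = √(L + L) = √(2*L) = √2*√L)
V = -128 (V = -4*(-2)*(-16) = 8*(-16) = -128)
n(v(-8, 6)) + V = √2*√(8*6) - 128 = √2*√48 - 128 = √2*(4*√3) - 128 = 4*√6 - 128 = -128 + 4*√6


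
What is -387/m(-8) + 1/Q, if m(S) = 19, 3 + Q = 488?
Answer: -187676/9215 ≈ -20.366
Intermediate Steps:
Q = 485 (Q = -3 + 488 = 485)
-387/m(-8) + 1/Q = -387/19 + 1/485 = -187676/9215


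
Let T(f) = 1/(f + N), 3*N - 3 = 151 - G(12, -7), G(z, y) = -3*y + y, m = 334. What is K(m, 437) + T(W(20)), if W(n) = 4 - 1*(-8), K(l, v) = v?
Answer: 76915/176 ≈ 437.02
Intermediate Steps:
G(z, y) = -2*y
N = 140/3 (N = 1 + (151 - (-2)*(-7))/3 = 1 + (151 - 1*14)/3 = 1 + (151 - 14)/3 = 1 + (1/3)*137 = 1 + 137/3 = 140/3 ≈ 46.667)
W(n) = 12 (W(n) = 4 + 8 = 12)
T(f) = 1/(140/3 + f) (T(f) = 1/(f + 140/3) = 1/(140/3 + f))
K(m, 437) + T(W(20)) = 437 + 3/(140 + 3*12) = 437 + 3/(140 + 36) = 437 + 3/176 = 76915/176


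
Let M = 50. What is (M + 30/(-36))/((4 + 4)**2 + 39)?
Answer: 295/618 ≈ 0.47735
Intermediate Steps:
(M + 30/(-36))/((4 + 4)**2 + 39) = (50 + 30/(-36))/((4 + 4)**2 + 39) = (50 + 30*(-1/36))/(8**2 + 39) = (50 - 5/6)/(64 + 39) = (295/6)/103 = (1/103)*(295/6) = 295/618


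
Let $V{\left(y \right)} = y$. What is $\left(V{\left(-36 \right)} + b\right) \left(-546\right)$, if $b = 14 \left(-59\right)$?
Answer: $470652$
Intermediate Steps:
$b = -826$
$\left(V{\left(-36 \right)} + b\right) \left(-546\right) = \left(-36 - 826\right) \left(-546\right) = \left(-862\right) \left(-546\right) = 470652$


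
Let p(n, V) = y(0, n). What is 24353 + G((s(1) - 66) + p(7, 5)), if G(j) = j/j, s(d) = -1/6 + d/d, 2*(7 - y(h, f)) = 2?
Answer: 24354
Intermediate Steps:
y(h, f) = 6 (y(h, f) = 7 - 1/2*2 = 7 - 1 = 6)
p(n, V) = 6
s(d) = 5/6 (s(d) = -1*1/6 + 1 = -1/6 + 1 = 5/6)
G(j) = 1
24353 + G((s(1) - 66) + p(7, 5)) = 24353 + 1 = 24354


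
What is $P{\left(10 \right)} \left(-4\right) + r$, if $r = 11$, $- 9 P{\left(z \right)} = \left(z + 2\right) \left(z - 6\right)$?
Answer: $\frac{97}{3} \approx 32.333$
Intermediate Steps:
$P{\left(z \right)} = - \frac{\left(-6 + z\right) \left(2 + z\right)}{9}$ ($P{\left(z \right)} = - \frac{\left(z + 2\right) \left(z - 6\right)}{9} = - \frac{\left(2 + z\right) \left(-6 + z\right)}{9} = - \frac{\left(-6 + z\right) \left(2 + z\right)}{9}$)
$P{\left(10 \right)} \left(-4\right) + r = \left(\frac{4}{3} - \frac{10^{2}}{9} + \frac{4}{9} \cdot 10\right) \left(-4\right) + 11 = \left(\frac{4}{3} - \frac{100}{9} + \frac{40}{9}\right) \left(-4\right) + 11 = \left(- \frac{16}{3}\right) \left(-4\right) + 11 = \frac{64}{3} + 11 = \frac{97}{3}$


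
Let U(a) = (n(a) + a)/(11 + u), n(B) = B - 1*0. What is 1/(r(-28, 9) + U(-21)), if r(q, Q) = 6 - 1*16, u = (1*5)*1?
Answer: -8/101 ≈ -0.079208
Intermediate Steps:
n(B) = B (n(B) = B + 0 = B)
u = 5 (u = 5*1 = 5)
r(q, Q) = -10 (r(q, Q) = 6 - 16 = -10)
U(a) = a/8 (U(a) = (a + a)/(11 + 5) = (2*a)/16 = (2*a)*(1/16) = a/8)
1/(r(-28, 9) + U(-21)) = 1/(-10 + (⅛)*(-21)) = 1/(-10 - 21/8) = 1/(-101/8) = -8/101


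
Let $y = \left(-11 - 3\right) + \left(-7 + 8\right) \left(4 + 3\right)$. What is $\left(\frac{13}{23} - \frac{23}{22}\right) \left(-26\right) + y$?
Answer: $\frac{1388}{253} \approx 5.4862$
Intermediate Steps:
$y = -7$ ($y = -14 + 1 \cdot 7 = -14 + 7 = -7$)
$\left(\frac{13}{23} - \frac{23}{22}\right) \left(-26\right) + y = \left(\frac{13}{23} - \frac{23}{22}\right) \left(-26\right) - 7 = \left(- \frac{243}{506}\right) \left(-26\right) - 7 = \frac{3159}{253} - 7 = \frac{1388}{253}$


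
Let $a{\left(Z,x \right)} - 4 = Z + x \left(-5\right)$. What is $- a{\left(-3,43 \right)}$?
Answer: $214$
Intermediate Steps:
$a{\left(Z,x \right)} = 4 + Z - 5 x$ ($a{\left(Z,x \right)} = 4 + \left(Z + x \left(-5\right)\right) = 4 + \left(Z - 5 x\right) = 4 + Z - 5 x$)
$- a{\left(-3,43 \right)} = - (4 - 3 - 215) = \left(-1\right) \left(-214\right) = 214$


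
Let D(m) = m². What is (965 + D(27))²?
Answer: 2869636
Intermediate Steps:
(965 + D(27))² = (965 + 27²)² = (965 + 729)² = 1694² = 2869636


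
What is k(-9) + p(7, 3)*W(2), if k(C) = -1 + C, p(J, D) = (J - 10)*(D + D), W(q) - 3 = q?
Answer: -100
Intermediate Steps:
W(q) = 3 + q
p(J, D) = 2*D*(-10 + J) (p(J, D) = (-10 + J)*(2*D) = 2*D*(-10 + J))
k(-9) + p(7, 3)*W(2) = (-1 - 9) + (2*3*(-10 + 7))*(3 + 2) = -10 + (2*3*(-3))*5 = -10 - 18*5 = -10 - 90 = -100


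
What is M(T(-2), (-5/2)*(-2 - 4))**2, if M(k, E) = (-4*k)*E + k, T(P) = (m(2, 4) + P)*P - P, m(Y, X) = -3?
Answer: 501264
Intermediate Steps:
T(P) = -P + P*(-3 + P) (T(P) = (-3 + P)*P - P = P*(-3 + P) - P = -P + P*(-3 + P))
M(k, E) = k - 4*E*k (M(k, E) = -4*E*k + k = k - 4*E*k)
M(T(-2), (-5/2)*(-2 - 4))**2 = ((-2*(-4 - 2))*(1 - 4*(-5/2)*(-2 - 4)))**2 = ((-2*(-6))*(1 - 4*(-5*1/2)*(-6)))**2 = (12*(1 - (-10)*(-6)))**2 = (12*(1 - 4*15))**2 = (12*(1 - 60))**2 = (12*(-59))**2 = (-708)**2 = 501264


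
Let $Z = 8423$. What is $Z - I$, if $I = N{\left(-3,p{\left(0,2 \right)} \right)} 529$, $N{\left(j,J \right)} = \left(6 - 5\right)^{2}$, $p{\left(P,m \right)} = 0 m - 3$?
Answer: $7894$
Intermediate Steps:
$p{\left(P,m \right)} = -3$ ($p{\left(P,m \right)} = 0 - 3 = -3$)
$N{\left(j,J \right)} = 1$ ($N{\left(j,J \right)} = 1^{2} = 1$)
$I = 529$ ($I = 1 \cdot 529 = 529$)
$Z - I = 8423 - 529 = 7894$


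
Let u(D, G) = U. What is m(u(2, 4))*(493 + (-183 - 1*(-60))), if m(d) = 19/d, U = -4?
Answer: -3515/2 ≈ -1757.5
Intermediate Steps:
u(D, G) = -4
m(u(2, 4))*(493 + (-183 - 1*(-60))) = (19/(-4))*(493 + (-183 - 1*(-60))) = (19*(-¼))*(493 + (-183 + 60)) = -19*(493 - 123)/4 = -19/4*370 = -3515/2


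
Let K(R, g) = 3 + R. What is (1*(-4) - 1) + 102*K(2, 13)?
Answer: 505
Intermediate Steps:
(1*(-4) - 1) + 102*K(2, 13) = (1*(-4) - 1) + 102*(3 + 2) = (-4 - 1) + 102*5 = -5 + 510 = 505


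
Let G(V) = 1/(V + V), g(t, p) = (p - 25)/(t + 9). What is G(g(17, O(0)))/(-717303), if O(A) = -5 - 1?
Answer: 13/22236393 ≈ 5.8463e-7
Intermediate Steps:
O(A) = -6
g(t, p) = (-25 + p)/(9 + t)
G(V) = 1/(2*V)
G(g(17, O(0)))/(-717303) = (1/(2*(((-25 - 6)/(9 + 17)))))/(-717303) = (1/(2*((-31/26))))*(-1/717303) = (1/(2*(((1/26)*(-31)))))*(-1/717303) = (1/(2*(-31/26)))*(-1/717303) = ((1/2)*(-26/31))*(-1/717303) = -13/31*(-1/717303) = 13/22236393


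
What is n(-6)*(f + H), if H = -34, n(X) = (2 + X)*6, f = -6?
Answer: 960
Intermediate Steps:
n(X) = 12 + 6*X
n(-6)*(f + H) = (12 + 6*(-6))*(-6 - 34) = (12 - 36)*(-40) = -24*(-40) = 960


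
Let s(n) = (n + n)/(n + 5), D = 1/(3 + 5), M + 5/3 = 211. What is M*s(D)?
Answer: 1256/123 ≈ 10.211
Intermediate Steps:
M = 628/3 (M = -5/3 + 211 = 628/3 ≈ 209.33)
D = 1/8 ≈ 0.12500
s(n) = 2*n/(5 + n) (s(n) = (2*n)/(5 + n) = 2*n/(5 + n))
M*s(D) = 628*(2*(1/8)/(5 + 1/8))/3 = 628*(2*(1/8)/(41/8))/3 = 628*(2*(1/8)*(8/41))/3 = (628/3)*(2/41) = 1256/123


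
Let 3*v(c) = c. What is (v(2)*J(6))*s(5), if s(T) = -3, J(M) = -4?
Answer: 8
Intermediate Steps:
v(c) = c/3
(v(2)*J(6))*s(5) = (((⅓)*2)*(-4))*(-3) = ((⅔)*(-4))*(-3) = -8/3*(-3) = 8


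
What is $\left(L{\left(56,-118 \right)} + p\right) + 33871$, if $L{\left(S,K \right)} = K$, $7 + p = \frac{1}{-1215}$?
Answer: $\frac{41001389}{1215} \approx 33746.0$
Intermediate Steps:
$p = - \frac{8506}{1215}$ ($p = -7 + \frac{1}{-1215} = -7 - \frac{1}{1215} = - \frac{8506}{1215} \approx -7.0008$)
$\left(L{\left(56,-118 \right)} + p\right) + 33871 = \left(-118 - \frac{8506}{1215}\right) + 33871 = - \frac{151876}{1215} + 33871 = \frac{41001389}{1215}$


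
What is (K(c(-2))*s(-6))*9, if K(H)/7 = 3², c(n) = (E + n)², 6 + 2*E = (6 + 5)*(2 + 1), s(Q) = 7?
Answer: 3969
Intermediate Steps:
E = 27/2 (E = -3 + ((6 + 5)*(2 + 1))/2 = -3 + (11*3)/2 = -3 + (½)*33 = -3 + 33/2 = 27/2 ≈ 13.500)
c(n) = (27/2 + n)²
K(H) = 63 (K(H) = 7*3² = 7*9 = 63)
(K(c(-2))*s(-6))*9 = (63*7)*9 = 441*9 = 3969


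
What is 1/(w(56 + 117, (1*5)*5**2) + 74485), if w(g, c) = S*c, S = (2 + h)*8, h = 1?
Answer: 1/77485 ≈ 1.2906e-5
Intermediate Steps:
S = 24 (S = (2 + 1)*8 = 3*8 = 24)
w(g, c) = 24*c
1/(w(56 + 117, (1*5)*5**2) + 74485) = 1/(24*((1*5)*5**2) + 74485) = 1/(24*(5*25) + 74485) = 1/(24*125 + 74485) = 1/(3000 + 74485) = 1/77485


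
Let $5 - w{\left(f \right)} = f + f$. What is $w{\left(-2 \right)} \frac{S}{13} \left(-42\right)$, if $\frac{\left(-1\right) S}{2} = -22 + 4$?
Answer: $- \frac{13608}{13} \approx -1046.8$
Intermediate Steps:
$w{\left(f \right)} = 5 - 2 f$ ($w{\left(f \right)} = 5 - \left(f + f\right) = 5 - 2 f$)
$S = 36$ ($S = - 2 \left(-22 + 4\right) = \left(-2\right) \left(-18\right) = 36$)
$w{\left(-2 \right)} \frac{S}{13} \left(-42\right) = \left(5 - -4\right) \frac{36}{13} \left(-42\right) = \left(5 + 4\right) 36 \cdot \frac{1}{13} \left(-42\right) = 9 \cdot \frac{36}{13} \left(-42\right) = \frac{324}{13} \left(-42\right) = - \frac{13608}{13}$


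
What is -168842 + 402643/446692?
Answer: -75419968021/446692 ≈ -1.6884e+5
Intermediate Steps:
-168842 + 402643/446692 = -75419968021/446692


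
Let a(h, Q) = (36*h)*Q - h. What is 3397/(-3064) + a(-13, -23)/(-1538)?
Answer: -19122657/2356216 ≈ -8.1158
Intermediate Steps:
a(h, Q) = -h + 36*Q*h (a(h, Q) = 36*Q*h - h = -h + 36*Q*h)
3397/(-3064) + a(-13, -23)/(-1538) = 3397/(-3064) - 13*(-1 + 36*(-23))/(-1538) = 3397*(-1/3064) - 13*(-1 - 828)*(-1/1538) = -3397/3064 - 13*(-829)*(-1/1538) = -3397/3064 + 10777*(-1/1538) = -3397/3064 - 10777/1538 = -19122657/2356216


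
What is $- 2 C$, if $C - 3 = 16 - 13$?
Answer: $-12$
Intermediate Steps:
$C = 6$ ($C = 3 + \left(16 - 13\right) = 3 + 3 = 6$)
$- 2 C = \left(-2\right) 6 = -12$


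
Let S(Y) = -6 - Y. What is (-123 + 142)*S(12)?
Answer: -342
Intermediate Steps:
(-123 + 142)*S(12) = (-123 + 142)*(-6 - 1*12) = 19*(-6 - 12) = 19*(-18) = -342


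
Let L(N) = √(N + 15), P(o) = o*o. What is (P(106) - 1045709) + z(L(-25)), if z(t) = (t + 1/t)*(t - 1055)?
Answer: -1034482 - 1899*I*√10/2 ≈ -1.0345e+6 - 3002.6*I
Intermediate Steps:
P(o) = o²
L(N) = √(15 + N)
z(t) = (-1055 + t)*(t + 1/t) (z(t) = (t + 1/t)*(-1055 + t) = (-1055 + t)*(t + 1/t))
(P(106) - 1045709) + z(L(-25)) = (106² - 1045709) + (1 + (√(15 - 25))² - 1055*√(15 - 25) - 1055/√(15 - 25)) = (11236 - 1045709) + (1 + (√(-10))² - 1055*I*√10 - 1055*(-I*√10/10)) = -1034473 + (1 + (I*√10)² - 1055*I*√10 - 1055*(-I*√10/10)) = -1034473 + (1 - 10 - 1055*I*√10 - (-211)*I*√10/2) = -1034473 + (1 - 10 - 1055*I*√10 + 211*I*√10/2) = -1034473 + (-9 - 1899*I*√10/2) = -1034482 - 1899*I*√10/2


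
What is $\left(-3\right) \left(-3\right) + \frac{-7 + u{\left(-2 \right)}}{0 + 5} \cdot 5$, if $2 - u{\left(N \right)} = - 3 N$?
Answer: $-2$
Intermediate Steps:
$u{\left(N \right)} = 2 + 3 N$ ($u{\left(N \right)} = 2 - - 3 N = 2 + 3 N$)
$\left(-3\right) \left(-3\right) + \frac{-7 + u{\left(-2 \right)}}{0 + 5} \cdot 5 = \left(-3\right) \left(-3\right) + \frac{-7 + \left(2 + 3 \left(-2\right)\right)}{0 + 5} \cdot 5 = 9 + \frac{-7 + \left(2 - 6\right)}{5} \cdot 5 = 9 + \left(-7 - 4\right) \frac{1}{5} \cdot 5 = 9 + \left(-11\right) \frac{1}{5} \cdot 5 = 9 - 11 = -2$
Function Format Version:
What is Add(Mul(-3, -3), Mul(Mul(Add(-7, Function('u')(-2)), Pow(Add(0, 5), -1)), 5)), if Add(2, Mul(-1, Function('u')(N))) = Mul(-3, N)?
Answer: -2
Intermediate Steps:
Function('u')(N) = Add(2, Mul(3, N)) (Function('u')(N) = Add(2, Mul(-1, Mul(-3, N))) = Add(2, Mul(3, N)))
Add(Mul(-3, -3), Mul(Mul(Add(-7, Function('u')(-2)), Pow(Add(0, 5), -1)), 5)) = Add(Mul(-3, -3), Mul(Mul(Add(-7, Add(2, Mul(3, -2))), Pow(Add(0, 5), -1)), 5)) = Add(9, Mul(Mul(Add(-7, Add(2, -6)), Pow(5, -1)), 5)) = Add(9, Mul(Mul(Add(-7, -4), Rational(1, 5)), 5)) = Add(9, Mul(Mul(-11, Rational(1, 5)), 5)) = Add(9, Mul(Rational(-11, 5), 5)) = Add(9, -11) = -2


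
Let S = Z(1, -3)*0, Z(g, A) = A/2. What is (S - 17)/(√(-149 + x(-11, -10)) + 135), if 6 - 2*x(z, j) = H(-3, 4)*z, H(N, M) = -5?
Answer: -4590/36797 + 17*I*√694/36797 ≈ -0.12474 + 0.012171*I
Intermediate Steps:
Z(g, A) = A/2 (Z(g, A) = A*(½) = A/2)
x(z, j) = 3 + 5*z/2 (x(z, j) = 3 - (-5)*z/2 = 3 + 5*z/2)
S = 0 (S = ((½)*(-3))*0 = -3/2*0 = 0)
(S - 17)/(√(-149 + x(-11, -10)) + 135) = (0 - 17)/(√(-149 + (3 + (5/2)*(-11))) + 135) = -17/(√(-149 + (3 - 55/2)) + 135) = -17/(√(-149 - 49/2) + 135) = -17/(√(-347/2) + 135) = -17/(I*√694/2 + 135) = -17/(135 + I*√694/2)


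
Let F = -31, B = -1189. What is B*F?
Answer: 36859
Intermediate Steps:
B*F = -1189*(-31) = 36859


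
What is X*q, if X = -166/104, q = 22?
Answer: -913/26 ≈ -35.115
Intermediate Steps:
X = -83/52 (X = -166*1/104 = -83/52 ≈ -1.5962)
X*q = -83/52*22 = -913/26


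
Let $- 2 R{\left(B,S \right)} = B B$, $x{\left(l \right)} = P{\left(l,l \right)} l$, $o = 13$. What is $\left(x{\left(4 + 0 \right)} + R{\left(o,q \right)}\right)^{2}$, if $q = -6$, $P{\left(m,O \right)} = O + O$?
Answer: $\frac{11025}{4} \approx 2756.3$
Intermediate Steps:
$P{\left(m,O \right)} = 2 O$
$x{\left(l \right)} = 2 l^{2}$ ($x{\left(l \right)} = 2 l l = 2 l^{2}$)
$R{\left(B,S \right)} = - \frac{B^{2}}{2}$ ($R{\left(B,S \right)} = - \frac{B B}{2} = - \frac{B^{2}}{2}$)
$\left(x{\left(4 + 0 \right)} + R{\left(o,q \right)}\right)^{2} = \left(2 \left(4 + 0\right)^{2} - \frac{13^{2}}{2}\right)^{2} = \left(2 \cdot 4^{2} - \frac{169}{2}\right)^{2} = \left(2 \cdot 16 - \frac{169}{2}\right)^{2} = \left(32 - \frac{169}{2}\right)^{2} = \left(- \frac{105}{2}\right)^{2} = \frac{11025}{4}$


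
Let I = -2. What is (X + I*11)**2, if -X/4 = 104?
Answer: 191844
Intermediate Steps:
X = -416 (X = -4*104 = -416)
(X + I*11)**2 = (-416 - 2*11)**2 = (-416 - 22)**2 = (-438)**2 = 191844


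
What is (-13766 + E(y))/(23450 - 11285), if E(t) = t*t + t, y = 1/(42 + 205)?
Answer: -279949882/247391495 ≈ -1.1316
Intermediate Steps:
y = 1/247 ≈ 0.0040486
E(t) = t + t² (E(t) = t² + t = t + t²)
(-13766 + E(y))/(23450 - 11285) = (-13766 + (1 + 1/247)/247)/(23450 - 11285) = (-13766 + (1/247)*(248/247))/12165 = (-13766 + 248/61009)*(1/12165) = -839849646/61009*1/12165 = -279949882/247391495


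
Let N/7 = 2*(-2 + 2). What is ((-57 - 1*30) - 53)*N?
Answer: 0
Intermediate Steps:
N = 0 (N = 7*(2*(-2 + 2)) = 7*(2*0) = 7*0 = 0)
((-57 - 1*30) - 53)*N = ((-57 - 1*30) - 53)*0 = ((-57 - 30) - 53)*0 = (-87 - 53)*0 = -140*0 = 0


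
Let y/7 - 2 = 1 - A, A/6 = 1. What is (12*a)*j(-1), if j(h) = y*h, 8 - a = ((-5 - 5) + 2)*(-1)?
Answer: 0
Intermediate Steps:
A = 6 (A = 6*1 = 6)
y = -21 (y = 14 + 7*(1 - 1*6) = 14 + 7*(1 - 6) = 14 + 7*(-5) = 14 - 35 = -21)
a = 0 (a = 8 - ((-5 - 5) + 2)*(-1) = 8 - (-10 + 2)*(-1) = 8 - (-8)*(-1) = 8 - 1*8 = 8 - 8 = 0)
j(h) = -21*h
(12*a)*j(-1) = (12*0)*(-21*(-1)) = 0*21 = 0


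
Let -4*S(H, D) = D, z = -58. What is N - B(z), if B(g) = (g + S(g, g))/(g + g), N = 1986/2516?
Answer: 2085/5032 ≈ 0.41435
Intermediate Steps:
N = 993/1258 (N = 1986*(1/2516) = 993/1258 ≈ 0.78935)
S(H, D) = -D/4
B(g) = 3/8 (B(g) = (g - g/4)/(g + g) = (3*g/4)/((2*g)) = (3*g/4)*(1/(2*g)) = 3/8)
N - B(z) = 993/1258 - 1*3/8 = 993/1258 - 3/8 = 2085/5032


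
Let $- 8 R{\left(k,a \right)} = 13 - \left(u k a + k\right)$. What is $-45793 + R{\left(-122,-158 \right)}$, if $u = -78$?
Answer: $- \frac{1870007}{8} \approx -2.3375 \cdot 10^{5}$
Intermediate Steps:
$R{\left(k,a \right)} = - \frac{13}{8} + \frac{k}{8} - \frac{39 a k}{4}$ ($R{\left(k,a \right)} = - \frac{13 - \left(- 78 k a + k\right)}{8} = - \frac{13 - \left(- 78 a k + k\right)}{8} = - \frac{13 - \left(k - 78 a k\right)}{8} = - \frac{13 + \left(- k + 78 a k\right)}{8} = - \frac{13 - k + 78 a k}{8} = - \frac{13}{8} + \frac{k}{8} - \frac{39 a k}{4}$)
$-45793 + R{\left(-122,-158 \right)} = -45793 - \left(\frac{135}{8} + 187941\right) = -45793 - \frac{1503663}{8} = - \frac{1870007}{8}$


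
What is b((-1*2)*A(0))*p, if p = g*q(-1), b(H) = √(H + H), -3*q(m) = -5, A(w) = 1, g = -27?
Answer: -90*I ≈ -90.0*I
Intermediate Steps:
q(m) = 5/3 (q(m) = -⅓*(-5) = 5/3)
b(H) = √2*√H (b(H) = √(2*H) = √2*√H)
p = -45 (p = -27*5/3 = -45)
b((-1*2)*A(0))*p = (√2*√(-1*2*1))*(-45) = (√2*√(-2*1))*(-45) = (√2*√(-2))*(-45) = (√2*(I*√2))*(-45) = (2*I)*(-45) = -90*I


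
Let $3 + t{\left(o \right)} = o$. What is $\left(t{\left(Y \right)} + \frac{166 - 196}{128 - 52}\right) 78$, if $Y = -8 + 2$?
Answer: $- \frac{13923}{19} \approx -732.79$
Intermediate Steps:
$Y = -6$
$t{\left(o \right)} = -3 + o$
$\left(t{\left(Y \right)} + \frac{166 - 196}{128 - 52}\right) 78 = \left(\left(-3 - 6\right) + \frac{166 - 196}{128 - 52}\right) 78 = \left(-9 - \frac{30}{76}\right) 78 = \left(-9 - \frac{15}{38}\right) 78 = \left(- \frac{357}{38}\right) 78 = - \frac{13923}{19}$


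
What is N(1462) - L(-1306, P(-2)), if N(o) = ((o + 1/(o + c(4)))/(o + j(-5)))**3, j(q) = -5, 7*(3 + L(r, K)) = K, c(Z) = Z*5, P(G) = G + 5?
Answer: 252416560739335094707/70472764167888759768 ≈ 3.5818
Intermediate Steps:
P(G) = 5 + G
c(Z) = 5*Z
L(r, K) = -3 + K/7
N(o) = (o + 1/(20 + o))**3/(-5 + o)**3 (N(o) = ((o + 1/(o + 5*4))/(o - 5))**3 = ((o + 1/(o + 20))/(-5 + o))**3 = ((o + 1/(20 + o))/(-5 + o))**3 = (o + 1/(20 + o))**3/(-5 + o)**3)
N(1462) - L(-1306, P(-2)) = (1 + 1462**2 + 20*1462)**3/((-5 + 1462)**3*(20 + 1462)**3) - (-3 + (5 - 2)/7) = (1 + 2137444 + 29240)**3/(1457**3*1482**3) - (-3 + (1/7)*3) = (1/3092990993)*(1/3254952168)*2166685**3 - (-3 + 3/7) = (1/3092990993)*(1/3254952168)*10171554492925469125 - 1*(-18/7) = 10171554492925469125/10067537738269822824 + 18/7 = 252416560739335094707/70472764167888759768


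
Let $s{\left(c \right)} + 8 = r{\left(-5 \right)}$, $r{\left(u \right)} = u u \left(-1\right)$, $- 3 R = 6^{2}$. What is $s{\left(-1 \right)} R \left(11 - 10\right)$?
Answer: $396$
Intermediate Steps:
$R = -12$ ($R = - \frac{6^{2}}{3} = \left(- \frac{1}{3}\right) 36 = -12$)
$r{\left(u \right)} = - u^{2}$ ($r{\left(u \right)} = u^{2} \left(-1\right) = - u^{2}$)
$s{\left(c \right)} = -33$ ($s{\left(c \right)} = -8 - \left(-5\right)^{2} = -8 - 25 = -33$)
$s{\left(-1 \right)} R \left(11 - 10\right) = - 33 \left(- 12 \left(11 - 10\right)\right) = - 33 \left(\left(-12\right) 1\right) = \left(-33\right) \left(-12\right) = 396$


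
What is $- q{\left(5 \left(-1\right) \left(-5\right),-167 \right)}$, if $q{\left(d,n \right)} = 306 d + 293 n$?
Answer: $41281$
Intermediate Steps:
$q{\left(d,n \right)} = 293 n + 306 d$
$- q{\left(5 \left(-1\right) \left(-5\right),-167 \right)} = - (293 \left(-167\right) + 306 \cdot 5 \left(-1\right) \left(-5\right)) = - (-48931 + 306 \left(\left(-5\right) \left(-5\right)\right)) = - (-48931 + 306 \cdot 25) = - (-48931 + 7650) = \left(-1\right) \left(-41281\right) = 41281$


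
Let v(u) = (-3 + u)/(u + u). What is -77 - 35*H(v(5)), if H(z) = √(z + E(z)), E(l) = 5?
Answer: -77 - 7*√130 ≈ -156.81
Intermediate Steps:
v(u) = (-3 + u)/(2*u) (v(u) = (-3 + u)/((2*u)) = (-3 + u)*(1/(2*u)) = (-3 + u)/(2*u))
H(z) = √(5 + z) (H(z) = √(z + 5) = √(5 + z))
-77 - 35*H(v(5)) = -77 - 35*√(5 + (½)*(-3 + 5)/5) = -77 - 35*√(5 + (½)*(⅕)*2) = -77 - 35*√(5 + ⅕) = -77 - 7*√130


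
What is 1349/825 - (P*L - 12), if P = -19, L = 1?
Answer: 26924/825 ≈ 32.635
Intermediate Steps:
1349/825 - (P*L - 12) = 1349/825 - (-19*1 - 12) = 1349*(1/825) - (-19 - 12) = 1349/825 - 1*(-31) = 1349/825 + 31 = 26924/825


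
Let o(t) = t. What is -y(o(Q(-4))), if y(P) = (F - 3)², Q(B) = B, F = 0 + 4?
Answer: -1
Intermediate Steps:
F = 4
y(P) = 1 (y(P) = (4 - 3)² = 1² = 1)
-y(o(Q(-4))) = -1*1 = -1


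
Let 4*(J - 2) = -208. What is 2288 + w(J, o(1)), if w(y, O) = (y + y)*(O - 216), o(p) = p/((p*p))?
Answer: 23788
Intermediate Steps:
J = -50 (J = 2 + (¼)*(-208) = 2 - 52 = -50)
o(p) = 1/p (o(p) = p/(p²) = p/p² = 1/p)
w(y, O) = 2*y*(-216 + O) (w(y, O) = (2*y)*(-216 + O) = 2*y*(-216 + O))
2288 + w(J, o(1)) = 2288 + 2*(-50)*(-216 + 1/1) = 2288 + 2*(-50)*(-216 + 1) = 2288 + 2*(-50)*(-215) = 2288 + 21500 = 23788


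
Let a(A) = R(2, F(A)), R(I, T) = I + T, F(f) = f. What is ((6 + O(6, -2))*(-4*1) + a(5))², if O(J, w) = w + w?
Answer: 1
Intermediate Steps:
O(J, w) = 2*w
a(A) = 2 + A
((6 + O(6, -2))*(-4*1) + a(5))² = ((6 + 2*(-2))*(-4*1) + (2 + 5))² = ((6 - 4)*(-4) + 7)² = (2*(-4) + 7)² = (-8 + 7)² = (-1)² = 1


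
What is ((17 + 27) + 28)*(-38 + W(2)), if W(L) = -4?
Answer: -3024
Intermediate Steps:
((17 + 27) + 28)*(-38 + W(2)) = ((17 + 27) + 28)*(-38 - 4) = (44 + 28)*(-42) = 72*(-42) = -3024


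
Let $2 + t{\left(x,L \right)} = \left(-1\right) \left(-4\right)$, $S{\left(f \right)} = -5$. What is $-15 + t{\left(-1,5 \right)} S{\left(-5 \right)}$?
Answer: $-25$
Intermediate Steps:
$t{\left(x,L \right)} = 2$ ($t{\left(x,L \right)} = -2 - -4 = -2 + 4 = 2$)
$-15 + t{\left(-1,5 \right)} S{\left(-5 \right)} = -15 + 2 \left(-5\right) = -15 - 10 = -25$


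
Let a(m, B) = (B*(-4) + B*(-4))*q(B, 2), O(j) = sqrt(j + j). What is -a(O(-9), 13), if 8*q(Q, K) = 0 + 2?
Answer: 26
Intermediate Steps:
q(Q, K) = 1/4 (q(Q, K) = (0 + 2)/8 = (1/8)*2 = 1/4)
O(j) = sqrt(2)*sqrt(j) (O(j) = sqrt(2*j) = sqrt(2)*sqrt(j))
a(m, B) = -2*B (a(m, B) = (B*(-4) + B*(-4))*(1/4) = (-4*B - 4*B)*(1/4) = -8*B*(1/4) = -2*B)
-a(O(-9), 13) = -(-2)*13 = -1*(-26) = 26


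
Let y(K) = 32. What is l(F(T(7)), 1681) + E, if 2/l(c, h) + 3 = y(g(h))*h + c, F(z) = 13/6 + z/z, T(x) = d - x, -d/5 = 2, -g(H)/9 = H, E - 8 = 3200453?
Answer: 1032958389145/322753 ≈ 3.2005e+6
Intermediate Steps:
E = 3200461 (E = 8 + 3200453 = 3200461)
g(H) = -9*H
d = -10 (d = -5*2 = -10)
T(x) = -10 - x
F(z) = 19/6 (F(z) = 13*(⅙) + 1 = 13/6 + 1 = 19/6)
l(c, h) = 2/(-3 + c + 32*h) (l(c, h) = 2/(-3 + (32*h + c)) = 2/(-3 + (c + 32*h)) = 2/(-3 + c + 32*h))
l(F(T(7)), 1681) + E = 2/(-3 + 19/6 + 32*1681) + 3200461 = 2/(-3 + 19/6 + 53792) + 3200461 = 2/(322753/6) + 3200461 = 2*(6/322753) + 3200461 = 12/322753 + 3200461 = 1032958389145/322753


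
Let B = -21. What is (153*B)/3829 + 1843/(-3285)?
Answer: -2515936/1796895 ≈ -1.4002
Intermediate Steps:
(153*B)/3829 + 1843/(-3285) = (153*(-21))/3829 + 1843/(-3285) = -3213*1/3829 + 1843*(-1/3285) = -459/547 - 1843/3285 = -2515936/1796895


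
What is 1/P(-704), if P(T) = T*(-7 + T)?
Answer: 1/500544 ≈ 1.9978e-6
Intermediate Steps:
1/P(-704) = 1/(-704*(-7 - 704)) = 1/(-704*(-711)) = 1/500544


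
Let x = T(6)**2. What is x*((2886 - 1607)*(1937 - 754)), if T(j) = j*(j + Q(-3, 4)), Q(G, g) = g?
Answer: 5447005200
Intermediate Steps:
T(j) = j*(4 + j) (T(j) = j*(j + 4) = j*(4 + j))
x = 3600 (x = (6*(4 + 6))**2 = (6*10)**2 = 60**2 = 3600)
x*((2886 - 1607)*(1937 - 754)) = 3600*((2886 - 1607)*(1937 - 754)) = 3600*(1279*1183) = 3600*1513057 = 5447005200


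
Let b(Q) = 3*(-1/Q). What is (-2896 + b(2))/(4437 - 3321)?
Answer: -5795/2232 ≈ -2.5963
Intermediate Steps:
b(Q) = -3/Q
(-2896 + b(2))/(4437 - 3321) = (-2896 - 3/2)/(4437 - 3321) = (-2896 - 3*½)/1116 = (-2896 - 3/2)*(1/1116) = -5795/2*1/1116 = -5795/2232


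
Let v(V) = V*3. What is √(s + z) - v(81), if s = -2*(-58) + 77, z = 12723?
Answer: -243 + 2*√3229 ≈ -129.35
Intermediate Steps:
v(V) = 3*V
s = 193 (s = 116 + 77 = 193)
√(s + z) - v(81) = √(193 + 12723) - 3*81 = √12916 - 1*243 = 2*√3229 - 243 = -243 + 2*√3229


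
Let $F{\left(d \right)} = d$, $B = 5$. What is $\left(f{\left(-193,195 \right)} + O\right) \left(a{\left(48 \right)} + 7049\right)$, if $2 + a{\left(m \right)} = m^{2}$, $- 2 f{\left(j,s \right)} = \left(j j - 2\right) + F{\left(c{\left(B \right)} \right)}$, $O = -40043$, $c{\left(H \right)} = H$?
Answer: $-548613819$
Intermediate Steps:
$f{\left(j,s \right)} = - \frac{3}{2} - \frac{j^{2}}{2}$ ($f{\left(j,s \right)} = - \frac{\left(j j - 2\right) + 5}{2} = - \frac{\left(j^{2} - 2\right) + 5}{2} = - \frac{\left(-2 + j^{2}\right) + 5}{2} = - \frac{3 + j^{2}}{2} = - \frac{3}{2} - \frac{j^{2}}{2}$)
$a{\left(m \right)} = -2 + m^{2}$
$\left(f{\left(-193,195 \right)} + O\right) \left(a{\left(48 \right)} + 7049\right) = \left(\left(- \frac{3}{2} - \frac{\left(-193\right)^{2}}{2}\right) - 40043\right) \left(\left(-2 + 48^{2}\right) + 7049\right) = \left(\left(- \frac{3}{2} - \frac{37249}{2}\right) - 40043\right) \left(\left(-2 + 2304\right) + 7049\right) = \left(\left(- \frac{3}{2} - \frac{37249}{2}\right) - 40043\right) \left(2302 + 7049\right) = \left(-18626 - 40043\right) 9351 = \left(-58669\right) 9351 = -548613819$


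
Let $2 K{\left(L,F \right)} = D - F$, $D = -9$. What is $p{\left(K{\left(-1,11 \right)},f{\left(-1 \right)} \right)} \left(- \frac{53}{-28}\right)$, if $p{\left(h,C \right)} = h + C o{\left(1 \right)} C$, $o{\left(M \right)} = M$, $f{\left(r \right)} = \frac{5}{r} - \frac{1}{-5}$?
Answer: $\frac{8639}{350} \approx 24.683$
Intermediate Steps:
$f{\left(r \right)} = \frac{1}{5} + \frac{5}{r}$ ($f{\left(r \right)} = \frac{5}{r} - - \frac{1}{5} = \frac{5}{r} + \frac{1}{5} = \frac{1}{5} + \frac{5}{r}$)
$K{\left(L,F \right)} = - \frac{9}{2} - \frac{F}{2}$ ($K{\left(L,F \right)} = \frac{-9 - F}{2} = - \frac{9}{2} - \frac{F}{2}$)
$p{\left(h,C \right)} = h + C^{2}$ ($p{\left(h,C \right)} = h + C 1 C = h + C C = h + C^{2}$)
$p{\left(K{\left(-1,11 \right)},f{\left(-1 \right)} \right)} \left(- \frac{53}{-28}\right) = \left(\left(- \frac{9}{2} - \frac{11}{2}\right) + \left(\frac{25 - 1}{5 \left(-1\right)}\right)^{2}\right) \left(- \frac{53}{-28}\right) = \left(\left(- \frac{9}{2} - \frac{11}{2}\right) + \left(\frac{1}{5} \left(-1\right) 24\right)^{2}\right) \left(\left(-53\right) \left(- \frac{1}{28}\right)\right) = \left(-10 + \left(- \frac{24}{5}\right)^{2}\right) \frac{53}{28} = \left(-10 + \frac{576}{25}\right) \frac{53}{28} = \frac{326}{25} \cdot \frac{53}{28} = \frac{8639}{350}$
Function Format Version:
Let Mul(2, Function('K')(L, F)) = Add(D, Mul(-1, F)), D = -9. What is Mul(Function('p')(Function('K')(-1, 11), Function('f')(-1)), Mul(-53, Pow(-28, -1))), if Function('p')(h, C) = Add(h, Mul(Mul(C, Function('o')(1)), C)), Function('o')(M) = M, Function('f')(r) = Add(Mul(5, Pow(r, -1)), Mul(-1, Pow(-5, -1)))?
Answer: Rational(8639, 350) ≈ 24.683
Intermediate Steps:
Function('f')(r) = Add(Rational(1, 5), Mul(5, Pow(r, -1))) (Function('f')(r) = Add(Mul(5, Pow(r, -1)), Mul(-1, Rational(-1, 5))) = Add(Mul(5, Pow(r, -1)), Rational(1, 5)) = Add(Rational(1, 5), Mul(5, Pow(r, -1))))
Function('K')(L, F) = Add(Rational(-9, 2), Mul(Rational(-1, 2), F)) (Function('K')(L, F) = Mul(Rational(1, 2), Add(-9, Mul(-1, F))) = Add(Rational(-9, 2), Mul(Rational(-1, 2), F)))
Function('p')(h, C) = Add(h, Pow(C, 2)) (Function('p')(h, C) = Add(h, Mul(Mul(C, 1), C)) = Add(h, Mul(C, C)) = Add(h, Pow(C, 2)))
Mul(Function('p')(Function('K')(-1, 11), Function('f')(-1)), Mul(-53, Pow(-28, -1))) = Mul(Add(Add(Rational(-9, 2), Mul(Rational(-1, 2), 11)), Pow(Mul(Rational(1, 5), Pow(-1, -1), Add(25, -1)), 2)), Mul(-53, Pow(-28, -1))) = Mul(Add(Add(Rational(-9, 2), Rational(-11, 2)), Pow(Mul(Rational(1, 5), -1, 24), 2)), Mul(-53, Rational(-1, 28))) = Mul(Add(-10, Pow(Rational(-24, 5), 2)), Rational(53, 28)) = Mul(Add(-10, Rational(576, 25)), Rational(53, 28)) = Mul(Rational(326, 25), Rational(53, 28)) = Rational(8639, 350)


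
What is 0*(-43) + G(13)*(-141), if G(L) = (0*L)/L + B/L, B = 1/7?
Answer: -141/91 ≈ -1.5494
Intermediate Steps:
B = 1/7 ≈ 0.14286
G(L) = 1/(7*L) (G(L) = (0*L)/L + 1/(7*L) = 0/L + 1/(7*L) = 0 + 1/(7*L) = 1/(7*L))
0*(-43) + G(13)*(-141) = 0*(-43) + ((1/7)/13)*(-141) = 0 + ((1/7)*(1/13))*(-141) = 0 + (1/91)*(-141) = 0 - 141/91 = -141/91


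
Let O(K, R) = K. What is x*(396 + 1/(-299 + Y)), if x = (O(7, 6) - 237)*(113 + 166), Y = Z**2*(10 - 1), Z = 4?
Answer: -25410906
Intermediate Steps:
Y = 144 (Y = 4**2*(10 - 1) = 16*9 = 144)
x = -64170 (x = (7 - 237)*(113 + 166) = -230*279 = -64170)
x*(396 + 1/(-299 + Y)) = -64170*(396 + 1/(-299 + 144)) = -64170*(396 + 1/(-155)) = -64170*(396 - 1/155) = -64170*61379/155 = -25410906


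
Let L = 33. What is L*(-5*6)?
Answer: -990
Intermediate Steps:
L*(-5*6) = 33*(-5*6) = 33*(-30) = -990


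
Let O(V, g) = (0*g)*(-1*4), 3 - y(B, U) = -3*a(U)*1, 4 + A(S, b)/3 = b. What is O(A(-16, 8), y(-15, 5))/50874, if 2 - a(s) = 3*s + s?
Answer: 0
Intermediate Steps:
A(S, b) = -12 + 3*b
a(s) = 2 - 4*s (a(s) = 2 - (3*s + s) = 2 - 4*s)
y(B, U) = 9 - 12*U (y(B, U) = 3 - (-3*(2 - 4*U)) = 3 - (-6 + 12*U) = 3 + (6 - 12*U) = 9 - 12*U)
O(V, g) = 0 (O(V, g) = 0*(-4) = 0)
O(A(-16, 8), y(-15, 5))/50874 = 0/50874 = 0*(1/50874) = 0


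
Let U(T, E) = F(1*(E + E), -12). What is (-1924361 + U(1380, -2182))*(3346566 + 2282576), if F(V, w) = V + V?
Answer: -10881632479638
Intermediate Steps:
F(V, w) = 2*V
U(T, E) = 4*E (U(T, E) = 2*(1*(E + E)) = 2*(1*(2*E)) = 2*(2*E) = 4*E)
(-1924361 + U(1380, -2182))*(3346566 + 2282576) = (-1924361 + 4*(-2182))*(3346566 + 2282576) = (-1924361 - 8728)*5629142 = -1933089*5629142 = -10881632479638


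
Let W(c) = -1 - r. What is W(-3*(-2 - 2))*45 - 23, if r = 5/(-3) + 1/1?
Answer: -38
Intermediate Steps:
r = -⅔ (r = 5*(-⅓) + 1*1 = -5/3 + 1 = -⅔ ≈ -0.66667)
W(c) = -⅓ (W(c) = -1 - 1*(-⅔) = -1 + ⅔ = -⅓)
W(-3*(-2 - 2))*45 - 23 = -⅓*45 - 23 = -15 - 23 = -38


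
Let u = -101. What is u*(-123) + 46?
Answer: 12469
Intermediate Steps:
u*(-123) + 46 = -101*(-123) + 46 = 12423 + 46 = 12469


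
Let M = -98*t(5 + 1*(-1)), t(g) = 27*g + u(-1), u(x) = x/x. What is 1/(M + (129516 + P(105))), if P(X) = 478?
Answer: 1/119312 ≈ 8.3814e-6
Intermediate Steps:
u(x) = 1
t(g) = 1 + 27*g (t(g) = 27*g + 1 = 1 + 27*g)
M = -10682 (M = -98*(1 + 27*(5 + 1*(-1))) = -98*(1 + 27*(5 - 1)) = -98*(1 + 27*4) = -98*(1 + 108) = -98*109 = -10682)
1/(M + (129516 + P(105))) = 1/(-10682 + (129516 + 478)) = 1/(-10682 + 129994) = 1/119312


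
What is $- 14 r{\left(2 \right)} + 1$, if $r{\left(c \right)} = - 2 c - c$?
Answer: $85$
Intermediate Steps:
$r{\left(c \right)} = - 3 c$
$- 14 r{\left(2 \right)} + 1 = - 14 \left(\left(-3\right) 2\right) + 1 = \left(-14\right) \left(-6\right) + 1 = 84 + 1 = 85$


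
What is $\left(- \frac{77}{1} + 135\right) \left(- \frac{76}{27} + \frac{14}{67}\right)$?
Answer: $- \frac{273412}{1809} \approx -151.14$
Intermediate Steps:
$\left(- \frac{77}{1} + 135\right) \left(- \frac{76}{27} + \frac{14}{67}\right) = \left(\left(-77\right) 1 + 135\right) \left(\left(-76\right) \frac{1}{27} + 14 \cdot \frac{1}{67}\right) = \left(-77 + 135\right) \left(- \frac{76}{27} + \frac{14}{67}\right) = 58 \left(- \frac{4714}{1809}\right) = - \frac{273412}{1809}$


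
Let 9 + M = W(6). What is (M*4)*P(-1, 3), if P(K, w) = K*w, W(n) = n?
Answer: 36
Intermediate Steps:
M = -3 (M = -9 + 6 = -3)
(M*4)*P(-1, 3) = (-3*4)*(-1*3) = -12*(-3) = 36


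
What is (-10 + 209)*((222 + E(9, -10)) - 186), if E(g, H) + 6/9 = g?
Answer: 26467/3 ≈ 8822.3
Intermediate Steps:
E(g, H) = -⅔ + g
(-10 + 209)*((222 + E(9, -10)) - 186) = (-10 + 209)*((222 + (-⅔ + 9)) - 186) = 199*((222 + 25/3) - 186) = 199*(691/3 - 186) = 199*(133/3) = 26467/3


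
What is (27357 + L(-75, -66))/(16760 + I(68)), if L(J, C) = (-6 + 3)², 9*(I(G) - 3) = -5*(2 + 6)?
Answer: 246294/150827 ≈ 1.6330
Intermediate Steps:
I(G) = -13/9 (I(G) = 3 + (-5*(2 + 6))/9 = 3 + (-5*8)/9 = 3 + (⅑)*(-40) = 3 - 40/9 = -13/9)
L(J, C) = 9 (L(J, C) = (-3)² = 9)
(27357 + L(-75, -66))/(16760 + I(68)) = (27357 + 9)/(16760 - 13/9) = 27366/(150827/9) = 27366*(9/150827) = 246294/150827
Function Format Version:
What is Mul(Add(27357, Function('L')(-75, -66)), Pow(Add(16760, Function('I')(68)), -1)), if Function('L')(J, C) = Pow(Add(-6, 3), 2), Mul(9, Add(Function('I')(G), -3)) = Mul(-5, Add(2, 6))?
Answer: Rational(246294, 150827) ≈ 1.6330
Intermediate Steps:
Function('I')(G) = Rational(-13, 9) (Function('I')(G) = Add(3, Mul(Rational(1, 9), Mul(-5, Add(2, 6)))) = Add(3, Mul(Rational(1, 9), Mul(-5, 8))) = Add(3, Mul(Rational(1, 9), -40)) = Add(3, Rational(-40, 9)) = Rational(-13, 9))
Function('L')(J, C) = 9 (Function('L')(J, C) = Pow(-3, 2) = 9)
Mul(Add(27357, Function('L')(-75, -66)), Pow(Add(16760, Function('I')(68)), -1)) = Mul(Add(27357, 9), Pow(Add(16760, Rational(-13, 9)), -1)) = Mul(27366, Pow(Rational(150827, 9), -1)) = Mul(27366, Rational(9, 150827)) = Rational(246294, 150827)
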